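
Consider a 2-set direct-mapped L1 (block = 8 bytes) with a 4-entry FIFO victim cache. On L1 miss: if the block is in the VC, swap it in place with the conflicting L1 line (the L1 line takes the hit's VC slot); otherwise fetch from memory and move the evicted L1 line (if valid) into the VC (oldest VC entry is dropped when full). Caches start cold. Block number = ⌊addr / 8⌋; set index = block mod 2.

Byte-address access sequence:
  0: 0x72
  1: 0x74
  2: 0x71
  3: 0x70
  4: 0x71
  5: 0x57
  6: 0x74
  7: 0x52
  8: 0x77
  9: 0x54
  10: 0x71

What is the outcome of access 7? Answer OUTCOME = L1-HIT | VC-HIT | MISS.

  [0] addr=0x72 blk=14 s=0: MISS | VC []
  [1] addr=0x74 blk=14 s=0: L1-HIT | VC []
  [2] addr=0x71 blk=14 s=0: L1-HIT | VC []
  [3] addr=0x70 blk=14 s=0: L1-HIT | VC []
  [4] addr=0x71 blk=14 s=0: L1-HIT | VC []
  [5] addr=0x57 blk=10 s=0: MISS | VC [14]
  [6] addr=0x74 blk=14 s=0: VC-HIT | VC [10]
  [7] addr=0x52 blk=10 s=0: VC-HIT | VC [14]
  [8] addr=0x77 blk=14 s=0: VC-HIT | VC [10]
  [9] addr=0x54 blk=10 s=0: VC-HIT | VC [14]
  [10] addr=0x71 blk=14 s=0: VC-HIT | VC [10]

OUTCOME = VC-HIT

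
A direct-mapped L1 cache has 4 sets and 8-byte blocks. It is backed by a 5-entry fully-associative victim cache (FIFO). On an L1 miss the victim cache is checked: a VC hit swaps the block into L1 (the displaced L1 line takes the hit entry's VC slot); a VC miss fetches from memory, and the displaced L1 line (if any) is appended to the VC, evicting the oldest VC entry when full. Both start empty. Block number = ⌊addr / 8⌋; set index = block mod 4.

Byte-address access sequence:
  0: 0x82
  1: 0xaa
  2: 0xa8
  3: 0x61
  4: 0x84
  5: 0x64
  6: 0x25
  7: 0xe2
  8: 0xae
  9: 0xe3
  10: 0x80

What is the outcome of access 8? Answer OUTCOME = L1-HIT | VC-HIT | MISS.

#0 0x82→b16/s0 MISS; vc=[]
#1 0xaa→b21/s1 MISS; vc=[]
#2 0xa8→b21/s1 L1-HIT; vc=[]
#3 0x61→b12/s0 MISS; vc=[16]
#4 0x84→b16/s0 VC-HIT; vc=[12]
#5 0x64→b12/s0 VC-HIT; vc=[16]
#6 0x25→b4/s0 MISS; vc=[16,12]
#7 0xe2→b28/s0 MISS; vc=[16,12,4]
#8 0xae→b21/s1 L1-HIT; vc=[16,12,4]
#9 0xe3→b28/s0 L1-HIT; vc=[16,12,4]
#10 0x80→b16/s0 VC-HIT; vc=[28,12,4]

OUTCOME = L1-HIT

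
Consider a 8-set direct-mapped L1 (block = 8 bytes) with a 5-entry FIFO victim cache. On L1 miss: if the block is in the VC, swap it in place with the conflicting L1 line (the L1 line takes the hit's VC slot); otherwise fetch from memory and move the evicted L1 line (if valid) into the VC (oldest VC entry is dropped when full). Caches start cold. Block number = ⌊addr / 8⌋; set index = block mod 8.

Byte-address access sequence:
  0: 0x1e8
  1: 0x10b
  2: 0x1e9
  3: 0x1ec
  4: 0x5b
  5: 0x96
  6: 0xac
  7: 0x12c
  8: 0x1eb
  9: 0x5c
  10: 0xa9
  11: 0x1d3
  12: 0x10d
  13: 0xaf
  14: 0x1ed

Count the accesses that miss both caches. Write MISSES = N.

MISSES = 7

  [0] addr=0x1e8 blk=61 s=5: MISS | VC []
  [1] addr=0x10b blk=33 s=1: MISS | VC []
  [2] addr=0x1e9 blk=61 s=5: L1-HIT | VC []
  [3] addr=0x1ec blk=61 s=5: L1-HIT | VC []
  [4] addr=0x5b blk=11 s=3: MISS | VC []
  [5] addr=0x96 blk=18 s=2: MISS | VC []
  [6] addr=0xac blk=21 s=5: MISS | VC [61]
  [7] addr=0x12c blk=37 s=5: MISS | VC [61, 21]
  [8] addr=0x1eb blk=61 s=5: VC-HIT | VC [37, 21]
  [9] addr=0x5c blk=11 s=3: L1-HIT | VC [37, 21]
  [10] addr=0xa9 blk=21 s=5: VC-HIT | VC [37, 61]
  [11] addr=0x1d3 blk=58 s=2: MISS | VC [37, 61, 18]
  [12] addr=0x10d blk=33 s=1: L1-HIT | VC [37, 61, 18]
  [13] addr=0xaf blk=21 s=5: L1-HIT | VC [37, 61, 18]
  [14] addr=0x1ed blk=61 s=5: VC-HIT | VC [37, 21, 18]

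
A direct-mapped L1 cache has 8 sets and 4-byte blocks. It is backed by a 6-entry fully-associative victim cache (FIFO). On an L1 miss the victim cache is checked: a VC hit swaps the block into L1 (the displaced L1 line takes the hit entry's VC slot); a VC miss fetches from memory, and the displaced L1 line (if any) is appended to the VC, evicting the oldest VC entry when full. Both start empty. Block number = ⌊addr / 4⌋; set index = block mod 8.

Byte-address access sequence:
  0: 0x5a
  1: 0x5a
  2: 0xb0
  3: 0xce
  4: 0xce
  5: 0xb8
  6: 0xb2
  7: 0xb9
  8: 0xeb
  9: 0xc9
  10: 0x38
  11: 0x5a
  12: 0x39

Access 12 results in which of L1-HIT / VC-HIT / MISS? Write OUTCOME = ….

OUTCOME = VC-HIT

#0 0x5a→b22/s6 MISS; vc=[]
#1 0x5a→b22/s6 L1-HIT; vc=[]
#2 0xb0→b44/s4 MISS; vc=[]
#3 0xce→b51/s3 MISS; vc=[]
#4 0xce→b51/s3 L1-HIT; vc=[]
#5 0xb8→b46/s6 MISS; vc=[22]
#6 0xb2→b44/s4 L1-HIT; vc=[22]
#7 0xb9→b46/s6 L1-HIT; vc=[22]
#8 0xeb→b58/s2 MISS; vc=[22]
#9 0xc9→b50/s2 MISS; vc=[22,58]
#10 0x38→b14/s6 MISS; vc=[22,58,46]
#11 0x5a→b22/s6 VC-HIT; vc=[14,58,46]
#12 0x39→b14/s6 VC-HIT; vc=[22,58,46]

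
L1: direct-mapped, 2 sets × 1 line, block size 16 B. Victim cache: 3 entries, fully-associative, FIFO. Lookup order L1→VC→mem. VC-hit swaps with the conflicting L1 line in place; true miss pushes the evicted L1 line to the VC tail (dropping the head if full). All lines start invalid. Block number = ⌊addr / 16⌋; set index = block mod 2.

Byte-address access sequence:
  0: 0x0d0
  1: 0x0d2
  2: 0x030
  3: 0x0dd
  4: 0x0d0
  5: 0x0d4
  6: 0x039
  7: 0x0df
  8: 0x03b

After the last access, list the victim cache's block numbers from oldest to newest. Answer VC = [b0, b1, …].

VC = [13]

#0 0xd0→b13/s1 MISS; vc=[]
#1 0xd2→b13/s1 L1-HIT; vc=[]
#2 0x30→b3/s1 MISS; vc=[13]
#3 0xdd→b13/s1 VC-HIT; vc=[3]
#4 0xd0→b13/s1 L1-HIT; vc=[3]
#5 0xd4→b13/s1 L1-HIT; vc=[3]
#6 0x39→b3/s1 VC-HIT; vc=[13]
#7 0xdf→b13/s1 VC-HIT; vc=[3]
#8 0x3b→b3/s1 VC-HIT; vc=[13]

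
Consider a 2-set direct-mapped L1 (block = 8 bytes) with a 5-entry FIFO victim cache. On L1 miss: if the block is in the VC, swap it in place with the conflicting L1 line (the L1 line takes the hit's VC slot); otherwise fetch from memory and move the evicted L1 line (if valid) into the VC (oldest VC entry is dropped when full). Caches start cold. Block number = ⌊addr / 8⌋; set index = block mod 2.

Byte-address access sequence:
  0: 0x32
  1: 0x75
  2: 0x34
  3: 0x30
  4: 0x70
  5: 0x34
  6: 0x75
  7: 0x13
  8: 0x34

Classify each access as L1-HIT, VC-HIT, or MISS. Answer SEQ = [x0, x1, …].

#0 0x32→b6/s0 MISS; vc=[]
#1 0x75→b14/s0 MISS; vc=[6]
#2 0x34→b6/s0 VC-HIT; vc=[14]
#3 0x30→b6/s0 L1-HIT; vc=[14]
#4 0x70→b14/s0 VC-HIT; vc=[6]
#5 0x34→b6/s0 VC-HIT; vc=[14]
#6 0x75→b14/s0 VC-HIT; vc=[6]
#7 0x13→b2/s0 MISS; vc=[6,14]
#8 0x34→b6/s0 VC-HIT; vc=[2,14]

SEQ = [MISS, MISS, VC-HIT, L1-HIT, VC-HIT, VC-HIT, VC-HIT, MISS, VC-HIT]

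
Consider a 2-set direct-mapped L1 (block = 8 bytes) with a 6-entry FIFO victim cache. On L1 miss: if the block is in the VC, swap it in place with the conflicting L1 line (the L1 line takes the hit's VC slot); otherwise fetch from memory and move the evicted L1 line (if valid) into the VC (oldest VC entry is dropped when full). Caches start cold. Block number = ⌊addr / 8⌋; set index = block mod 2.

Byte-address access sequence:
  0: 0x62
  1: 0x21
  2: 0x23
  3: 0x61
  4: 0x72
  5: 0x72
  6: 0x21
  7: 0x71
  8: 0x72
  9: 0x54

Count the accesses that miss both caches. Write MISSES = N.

0: 0x62 (blk 12, set 0) → MISS  vc=[]
1: 0x21 (blk 4, set 0) → MISS  vc=[12]
2: 0x23 (blk 4, set 0) → L1-HIT  vc=[12]
3: 0x61 (blk 12, set 0) → VC-HIT  vc=[4]
4: 0x72 (blk 14, set 0) → MISS  vc=[4, 12]
5: 0x72 (blk 14, set 0) → L1-HIT  vc=[4, 12]
6: 0x21 (blk 4, set 0) → VC-HIT  vc=[14, 12]
7: 0x71 (blk 14, set 0) → VC-HIT  vc=[4, 12]
8: 0x72 (blk 14, set 0) → L1-HIT  vc=[4, 12]
9: 0x54 (blk 10, set 0) → MISS  vc=[4, 12, 14]

MISSES = 4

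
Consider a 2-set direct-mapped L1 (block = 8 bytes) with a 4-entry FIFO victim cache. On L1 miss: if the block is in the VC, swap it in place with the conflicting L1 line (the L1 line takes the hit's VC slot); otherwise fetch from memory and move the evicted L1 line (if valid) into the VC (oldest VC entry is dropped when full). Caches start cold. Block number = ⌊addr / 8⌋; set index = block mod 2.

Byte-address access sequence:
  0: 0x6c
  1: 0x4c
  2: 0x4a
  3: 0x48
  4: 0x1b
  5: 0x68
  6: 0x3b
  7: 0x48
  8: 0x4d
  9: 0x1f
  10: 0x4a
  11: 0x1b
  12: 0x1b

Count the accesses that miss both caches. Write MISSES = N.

MISSES = 4

  [0] addr=0x6c blk=13 s=1: MISS | VC []
  [1] addr=0x4c blk=9 s=1: MISS | VC [13]
  [2] addr=0x4a blk=9 s=1: L1-HIT | VC [13]
  [3] addr=0x48 blk=9 s=1: L1-HIT | VC [13]
  [4] addr=0x1b blk=3 s=1: MISS | VC [13, 9]
  [5] addr=0x68 blk=13 s=1: VC-HIT | VC [3, 9]
  [6] addr=0x3b blk=7 s=1: MISS | VC [3, 9, 13]
  [7] addr=0x48 blk=9 s=1: VC-HIT | VC [3, 7, 13]
  [8] addr=0x4d blk=9 s=1: L1-HIT | VC [3, 7, 13]
  [9] addr=0x1f blk=3 s=1: VC-HIT | VC [9, 7, 13]
  [10] addr=0x4a blk=9 s=1: VC-HIT | VC [3, 7, 13]
  [11] addr=0x1b blk=3 s=1: VC-HIT | VC [9, 7, 13]
  [12] addr=0x1b blk=3 s=1: L1-HIT | VC [9, 7, 13]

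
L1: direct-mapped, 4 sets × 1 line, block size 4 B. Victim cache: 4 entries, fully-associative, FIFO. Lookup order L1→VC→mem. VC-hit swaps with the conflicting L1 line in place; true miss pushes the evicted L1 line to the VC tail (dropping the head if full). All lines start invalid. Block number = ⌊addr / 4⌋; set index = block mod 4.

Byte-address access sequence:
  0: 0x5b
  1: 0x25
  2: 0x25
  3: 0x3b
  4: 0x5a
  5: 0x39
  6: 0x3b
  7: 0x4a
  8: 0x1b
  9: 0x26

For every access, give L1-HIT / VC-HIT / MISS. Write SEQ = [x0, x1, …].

SEQ = [MISS, MISS, L1-HIT, MISS, VC-HIT, VC-HIT, L1-HIT, MISS, MISS, L1-HIT]

#0 0x5b→b22/s2 MISS; vc=[]
#1 0x25→b9/s1 MISS; vc=[]
#2 0x25→b9/s1 L1-HIT; vc=[]
#3 0x3b→b14/s2 MISS; vc=[22]
#4 0x5a→b22/s2 VC-HIT; vc=[14]
#5 0x39→b14/s2 VC-HIT; vc=[22]
#6 0x3b→b14/s2 L1-HIT; vc=[22]
#7 0x4a→b18/s2 MISS; vc=[22,14]
#8 0x1b→b6/s2 MISS; vc=[22,14,18]
#9 0x26→b9/s1 L1-HIT; vc=[22,14,18]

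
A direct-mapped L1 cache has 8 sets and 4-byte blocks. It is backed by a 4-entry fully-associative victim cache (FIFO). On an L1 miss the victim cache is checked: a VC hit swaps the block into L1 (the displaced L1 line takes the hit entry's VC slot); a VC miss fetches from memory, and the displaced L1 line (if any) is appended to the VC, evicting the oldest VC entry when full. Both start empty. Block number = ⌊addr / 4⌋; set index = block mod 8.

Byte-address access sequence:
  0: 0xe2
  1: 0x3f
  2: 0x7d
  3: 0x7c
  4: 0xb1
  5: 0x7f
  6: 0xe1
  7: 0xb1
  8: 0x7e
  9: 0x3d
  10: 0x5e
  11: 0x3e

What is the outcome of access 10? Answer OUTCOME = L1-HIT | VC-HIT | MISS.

#0 0xe2→b56/s0 MISS; vc=[]
#1 0x3f→b15/s7 MISS; vc=[]
#2 0x7d→b31/s7 MISS; vc=[15]
#3 0x7c→b31/s7 L1-HIT; vc=[15]
#4 0xb1→b44/s4 MISS; vc=[15]
#5 0x7f→b31/s7 L1-HIT; vc=[15]
#6 0xe1→b56/s0 L1-HIT; vc=[15]
#7 0xb1→b44/s4 L1-HIT; vc=[15]
#8 0x7e→b31/s7 L1-HIT; vc=[15]
#9 0x3d→b15/s7 VC-HIT; vc=[31]
#10 0x5e→b23/s7 MISS; vc=[31,15]
#11 0x3e→b15/s7 VC-HIT; vc=[31,23]

OUTCOME = MISS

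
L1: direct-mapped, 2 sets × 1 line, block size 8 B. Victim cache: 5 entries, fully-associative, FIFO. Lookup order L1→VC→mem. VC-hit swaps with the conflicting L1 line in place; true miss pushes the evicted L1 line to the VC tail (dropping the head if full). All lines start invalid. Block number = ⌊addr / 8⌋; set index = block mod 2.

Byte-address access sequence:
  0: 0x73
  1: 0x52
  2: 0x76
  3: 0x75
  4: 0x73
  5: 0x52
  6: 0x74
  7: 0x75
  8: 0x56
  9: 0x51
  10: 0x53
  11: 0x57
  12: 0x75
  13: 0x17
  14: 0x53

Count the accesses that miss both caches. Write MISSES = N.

MISSES = 3

#0 0x73→b14/s0 MISS; vc=[]
#1 0x52→b10/s0 MISS; vc=[14]
#2 0x76→b14/s0 VC-HIT; vc=[10]
#3 0x75→b14/s0 L1-HIT; vc=[10]
#4 0x73→b14/s0 L1-HIT; vc=[10]
#5 0x52→b10/s0 VC-HIT; vc=[14]
#6 0x74→b14/s0 VC-HIT; vc=[10]
#7 0x75→b14/s0 L1-HIT; vc=[10]
#8 0x56→b10/s0 VC-HIT; vc=[14]
#9 0x51→b10/s0 L1-HIT; vc=[14]
#10 0x53→b10/s0 L1-HIT; vc=[14]
#11 0x57→b10/s0 L1-HIT; vc=[14]
#12 0x75→b14/s0 VC-HIT; vc=[10]
#13 0x17→b2/s0 MISS; vc=[10,14]
#14 0x53→b10/s0 VC-HIT; vc=[2,14]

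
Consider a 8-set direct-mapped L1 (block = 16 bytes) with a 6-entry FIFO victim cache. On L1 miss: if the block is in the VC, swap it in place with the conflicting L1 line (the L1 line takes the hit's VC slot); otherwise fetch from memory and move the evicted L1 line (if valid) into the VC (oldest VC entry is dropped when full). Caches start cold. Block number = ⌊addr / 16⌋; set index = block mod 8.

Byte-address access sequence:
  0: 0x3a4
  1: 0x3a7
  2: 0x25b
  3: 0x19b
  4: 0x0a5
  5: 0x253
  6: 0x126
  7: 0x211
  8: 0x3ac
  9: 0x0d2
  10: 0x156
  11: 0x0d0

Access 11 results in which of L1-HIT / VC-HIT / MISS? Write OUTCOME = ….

OUTCOME = VC-HIT

#0 0x3a4→b58/s2 MISS; vc=[]
#1 0x3a7→b58/s2 L1-HIT; vc=[]
#2 0x25b→b37/s5 MISS; vc=[]
#3 0x19b→b25/s1 MISS; vc=[]
#4 0xa5→b10/s2 MISS; vc=[58]
#5 0x253→b37/s5 L1-HIT; vc=[58]
#6 0x126→b18/s2 MISS; vc=[58,10]
#7 0x211→b33/s1 MISS; vc=[58,10,25]
#8 0x3ac→b58/s2 VC-HIT; vc=[18,10,25]
#9 0xd2→b13/s5 MISS; vc=[18,10,25,37]
#10 0x156→b21/s5 MISS; vc=[18,10,25,37,13]
#11 0xd0→b13/s5 VC-HIT; vc=[18,10,25,37,21]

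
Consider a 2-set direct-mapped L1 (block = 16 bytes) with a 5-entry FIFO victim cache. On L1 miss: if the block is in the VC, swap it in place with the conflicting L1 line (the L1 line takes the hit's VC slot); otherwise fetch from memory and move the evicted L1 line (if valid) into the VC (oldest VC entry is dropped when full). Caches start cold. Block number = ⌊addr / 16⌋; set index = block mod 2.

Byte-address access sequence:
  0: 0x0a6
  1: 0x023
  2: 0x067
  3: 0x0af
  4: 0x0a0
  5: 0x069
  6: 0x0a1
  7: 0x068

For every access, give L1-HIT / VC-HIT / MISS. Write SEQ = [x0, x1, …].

SEQ = [MISS, MISS, MISS, VC-HIT, L1-HIT, VC-HIT, VC-HIT, VC-HIT]

0: 0xa6 (blk 10, set 0) → MISS  vc=[]
1: 0x23 (blk 2, set 0) → MISS  vc=[10]
2: 0x67 (blk 6, set 0) → MISS  vc=[10, 2]
3: 0xaf (blk 10, set 0) → VC-HIT  vc=[6, 2]
4: 0xa0 (blk 10, set 0) → L1-HIT  vc=[6, 2]
5: 0x69 (blk 6, set 0) → VC-HIT  vc=[10, 2]
6: 0xa1 (blk 10, set 0) → VC-HIT  vc=[6, 2]
7: 0x68 (blk 6, set 0) → VC-HIT  vc=[10, 2]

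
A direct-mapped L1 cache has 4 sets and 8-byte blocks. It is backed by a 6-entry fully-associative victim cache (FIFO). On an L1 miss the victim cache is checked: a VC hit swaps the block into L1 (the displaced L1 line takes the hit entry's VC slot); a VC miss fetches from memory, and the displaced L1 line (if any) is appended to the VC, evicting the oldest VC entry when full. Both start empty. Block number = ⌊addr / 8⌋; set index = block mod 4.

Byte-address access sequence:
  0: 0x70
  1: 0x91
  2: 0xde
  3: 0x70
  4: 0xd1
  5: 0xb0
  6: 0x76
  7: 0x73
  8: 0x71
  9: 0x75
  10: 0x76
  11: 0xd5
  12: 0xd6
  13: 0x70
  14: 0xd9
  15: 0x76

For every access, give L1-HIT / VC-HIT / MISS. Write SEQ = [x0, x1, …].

  [0] addr=0x70 blk=14 s=2: MISS | VC []
  [1] addr=0x91 blk=18 s=2: MISS | VC [14]
  [2] addr=0xde blk=27 s=3: MISS | VC [14]
  [3] addr=0x70 blk=14 s=2: VC-HIT | VC [18]
  [4] addr=0xd1 blk=26 s=2: MISS | VC [18, 14]
  [5] addr=0xb0 blk=22 s=2: MISS | VC [18, 14, 26]
  [6] addr=0x76 blk=14 s=2: VC-HIT | VC [18, 22, 26]
  [7] addr=0x73 blk=14 s=2: L1-HIT | VC [18, 22, 26]
  [8] addr=0x71 blk=14 s=2: L1-HIT | VC [18, 22, 26]
  [9] addr=0x75 blk=14 s=2: L1-HIT | VC [18, 22, 26]
  [10] addr=0x76 blk=14 s=2: L1-HIT | VC [18, 22, 26]
  [11] addr=0xd5 blk=26 s=2: VC-HIT | VC [18, 22, 14]
  [12] addr=0xd6 blk=26 s=2: L1-HIT | VC [18, 22, 14]
  [13] addr=0x70 blk=14 s=2: VC-HIT | VC [18, 22, 26]
  [14] addr=0xd9 blk=27 s=3: L1-HIT | VC [18, 22, 26]
  [15] addr=0x76 blk=14 s=2: L1-HIT | VC [18, 22, 26]

SEQ = [MISS, MISS, MISS, VC-HIT, MISS, MISS, VC-HIT, L1-HIT, L1-HIT, L1-HIT, L1-HIT, VC-HIT, L1-HIT, VC-HIT, L1-HIT, L1-HIT]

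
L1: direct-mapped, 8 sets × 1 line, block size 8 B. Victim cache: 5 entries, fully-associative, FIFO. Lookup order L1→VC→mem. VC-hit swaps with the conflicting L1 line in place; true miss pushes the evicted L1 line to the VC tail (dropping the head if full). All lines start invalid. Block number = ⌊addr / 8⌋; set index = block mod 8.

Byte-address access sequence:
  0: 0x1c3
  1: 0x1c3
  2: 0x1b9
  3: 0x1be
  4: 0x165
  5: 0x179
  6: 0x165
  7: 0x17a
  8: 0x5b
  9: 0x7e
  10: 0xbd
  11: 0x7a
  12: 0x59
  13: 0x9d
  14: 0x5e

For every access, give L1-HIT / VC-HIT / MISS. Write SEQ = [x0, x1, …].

SEQ = [MISS, L1-HIT, MISS, L1-HIT, MISS, MISS, L1-HIT, L1-HIT, MISS, MISS, MISS, VC-HIT, L1-HIT, MISS, VC-HIT]

  [0] addr=0x1c3 blk=56 s=0: MISS | VC []
  [1] addr=0x1c3 blk=56 s=0: L1-HIT | VC []
  [2] addr=0x1b9 blk=55 s=7: MISS | VC []
  [3] addr=0x1be blk=55 s=7: L1-HIT | VC []
  [4] addr=0x165 blk=44 s=4: MISS | VC []
  [5] addr=0x179 blk=47 s=7: MISS | VC [55]
  [6] addr=0x165 blk=44 s=4: L1-HIT | VC [55]
  [7] addr=0x17a blk=47 s=7: L1-HIT | VC [55]
  [8] addr=0x5b blk=11 s=3: MISS | VC [55]
  [9] addr=0x7e blk=15 s=7: MISS | VC [55, 47]
  [10] addr=0xbd blk=23 s=7: MISS | VC [55, 47, 15]
  [11] addr=0x7a blk=15 s=7: VC-HIT | VC [55, 47, 23]
  [12] addr=0x59 blk=11 s=3: L1-HIT | VC [55, 47, 23]
  [13] addr=0x9d blk=19 s=3: MISS | VC [55, 47, 23, 11]
  [14] addr=0x5e blk=11 s=3: VC-HIT | VC [55, 47, 23, 19]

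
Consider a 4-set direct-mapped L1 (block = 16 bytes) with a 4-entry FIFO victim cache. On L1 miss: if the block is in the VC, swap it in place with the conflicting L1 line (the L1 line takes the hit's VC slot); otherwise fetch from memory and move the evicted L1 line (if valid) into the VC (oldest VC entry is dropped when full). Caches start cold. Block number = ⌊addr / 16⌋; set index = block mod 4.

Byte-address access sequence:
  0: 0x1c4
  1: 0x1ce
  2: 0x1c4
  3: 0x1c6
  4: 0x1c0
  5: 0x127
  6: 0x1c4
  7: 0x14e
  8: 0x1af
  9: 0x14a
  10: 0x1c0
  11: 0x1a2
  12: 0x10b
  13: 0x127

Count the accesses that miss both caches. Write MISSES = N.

#0 0x1c4→b28/s0 MISS; vc=[]
#1 0x1ce→b28/s0 L1-HIT; vc=[]
#2 0x1c4→b28/s0 L1-HIT; vc=[]
#3 0x1c6→b28/s0 L1-HIT; vc=[]
#4 0x1c0→b28/s0 L1-HIT; vc=[]
#5 0x127→b18/s2 MISS; vc=[]
#6 0x1c4→b28/s0 L1-HIT; vc=[]
#7 0x14e→b20/s0 MISS; vc=[28]
#8 0x1af→b26/s2 MISS; vc=[28,18]
#9 0x14a→b20/s0 L1-HIT; vc=[28,18]
#10 0x1c0→b28/s0 VC-HIT; vc=[20,18]
#11 0x1a2→b26/s2 L1-HIT; vc=[20,18]
#12 0x10b→b16/s0 MISS; vc=[20,18,28]
#13 0x127→b18/s2 VC-HIT; vc=[20,26,28]

MISSES = 5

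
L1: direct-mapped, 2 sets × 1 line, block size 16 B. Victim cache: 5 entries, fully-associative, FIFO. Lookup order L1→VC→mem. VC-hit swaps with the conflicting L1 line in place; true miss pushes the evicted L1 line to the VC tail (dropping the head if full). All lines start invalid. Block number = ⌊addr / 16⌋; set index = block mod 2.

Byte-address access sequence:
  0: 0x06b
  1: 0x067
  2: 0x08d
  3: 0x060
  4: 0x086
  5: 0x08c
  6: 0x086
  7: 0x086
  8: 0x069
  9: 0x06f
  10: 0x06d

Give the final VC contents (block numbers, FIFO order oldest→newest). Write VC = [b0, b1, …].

#0 0x6b→b6/s0 MISS; vc=[]
#1 0x67→b6/s0 L1-HIT; vc=[]
#2 0x8d→b8/s0 MISS; vc=[6]
#3 0x60→b6/s0 VC-HIT; vc=[8]
#4 0x86→b8/s0 VC-HIT; vc=[6]
#5 0x8c→b8/s0 L1-HIT; vc=[6]
#6 0x86→b8/s0 L1-HIT; vc=[6]
#7 0x86→b8/s0 L1-HIT; vc=[6]
#8 0x69→b6/s0 VC-HIT; vc=[8]
#9 0x6f→b6/s0 L1-HIT; vc=[8]
#10 0x6d→b6/s0 L1-HIT; vc=[8]

VC = [8]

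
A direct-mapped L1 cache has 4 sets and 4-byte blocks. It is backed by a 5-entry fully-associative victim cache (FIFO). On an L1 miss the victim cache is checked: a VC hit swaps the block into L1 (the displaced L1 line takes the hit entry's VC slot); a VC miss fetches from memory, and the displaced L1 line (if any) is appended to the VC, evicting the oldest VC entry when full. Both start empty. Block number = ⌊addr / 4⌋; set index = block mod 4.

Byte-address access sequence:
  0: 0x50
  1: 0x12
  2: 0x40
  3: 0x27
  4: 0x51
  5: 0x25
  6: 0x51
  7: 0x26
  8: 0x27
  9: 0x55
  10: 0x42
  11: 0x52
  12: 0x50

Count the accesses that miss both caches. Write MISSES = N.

MISSES = 5

  [0] addr=0x50 blk=20 s=0: MISS | VC []
  [1] addr=0x12 blk=4 s=0: MISS | VC [20]
  [2] addr=0x40 blk=16 s=0: MISS | VC [20, 4]
  [3] addr=0x27 blk=9 s=1: MISS | VC [20, 4]
  [4] addr=0x51 blk=20 s=0: VC-HIT | VC [16, 4]
  [5] addr=0x25 blk=9 s=1: L1-HIT | VC [16, 4]
  [6] addr=0x51 blk=20 s=0: L1-HIT | VC [16, 4]
  [7] addr=0x26 blk=9 s=1: L1-HIT | VC [16, 4]
  [8] addr=0x27 blk=9 s=1: L1-HIT | VC [16, 4]
  [9] addr=0x55 blk=21 s=1: MISS | VC [16, 4, 9]
  [10] addr=0x42 blk=16 s=0: VC-HIT | VC [20, 4, 9]
  [11] addr=0x52 blk=20 s=0: VC-HIT | VC [16, 4, 9]
  [12] addr=0x50 blk=20 s=0: L1-HIT | VC [16, 4, 9]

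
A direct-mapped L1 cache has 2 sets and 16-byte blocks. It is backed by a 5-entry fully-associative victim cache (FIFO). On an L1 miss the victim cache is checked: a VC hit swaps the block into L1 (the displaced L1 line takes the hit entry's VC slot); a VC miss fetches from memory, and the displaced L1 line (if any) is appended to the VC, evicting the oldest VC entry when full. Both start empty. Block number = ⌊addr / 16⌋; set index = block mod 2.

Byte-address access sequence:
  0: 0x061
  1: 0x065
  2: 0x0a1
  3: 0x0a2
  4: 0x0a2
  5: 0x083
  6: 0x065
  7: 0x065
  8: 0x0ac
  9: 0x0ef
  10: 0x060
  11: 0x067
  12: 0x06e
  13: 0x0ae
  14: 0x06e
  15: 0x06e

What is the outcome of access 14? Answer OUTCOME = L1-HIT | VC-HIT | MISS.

0: 0x61 (blk 6, set 0) → MISS  vc=[]
1: 0x65 (blk 6, set 0) → L1-HIT  vc=[]
2: 0xa1 (blk 10, set 0) → MISS  vc=[6]
3: 0xa2 (blk 10, set 0) → L1-HIT  vc=[6]
4: 0xa2 (blk 10, set 0) → L1-HIT  vc=[6]
5: 0x83 (blk 8, set 0) → MISS  vc=[6, 10]
6: 0x65 (blk 6, set 0) → VC-HIT  vc=[8, 10]
7: 0x65 (blk 6, set 0) → L1-HIT  vc=[8, 10]
8: 0xac (blk 10, set 0) → VC-HIT  vc=[8, 6]
9: 0xef (blk 14, set 0) → MISS  vc=[8, 6, 10]
10: 0x60 (blk 6, set 0) → VC-HIT  vc=[8, 14, 10]
11: 0x67 (blk 6, set 0) → L1-HIT  vc=[8, 14, 10]
12: 0x6e (blk 6, set 0) → L1-HIT  vc=[8, 14, 10]
13: 0xae (blk 10, set 0) → VC-HIT  vc=[8, 14, 6]
14: 0x6e (blk 6, set 0) → VC-HIT  vc=[8, 14, 10]
15: 0x6e (blk 6, set 0) → L1-HIT  vc=[8, 14, 10]

OUTCOME = VC-HIT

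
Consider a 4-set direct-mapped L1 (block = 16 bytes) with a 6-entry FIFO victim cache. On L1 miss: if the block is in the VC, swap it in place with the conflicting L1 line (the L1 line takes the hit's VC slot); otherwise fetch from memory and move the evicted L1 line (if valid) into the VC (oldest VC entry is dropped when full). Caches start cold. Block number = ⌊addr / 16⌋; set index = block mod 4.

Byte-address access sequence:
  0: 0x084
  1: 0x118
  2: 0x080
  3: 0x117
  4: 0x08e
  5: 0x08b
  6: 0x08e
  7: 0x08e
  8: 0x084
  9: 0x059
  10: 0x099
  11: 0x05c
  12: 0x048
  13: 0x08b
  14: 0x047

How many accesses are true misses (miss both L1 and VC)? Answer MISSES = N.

MISSES = 5

0: 0x84 (blk 8, set 0) → MISS  vc=[]
1: 0x118 (blk 17, set 1) → MISS  vc=[]
2: 0x80 (blk 8, set 0) → L1-HIT  vc=[]
3: 0x117 (blk 17, set 1) → L1-HIT  vc=[]
4: 0x8e (blk 8, set 0) → L1-HIT  vc=[]
5: 0x8b (blk 8, set 0) → L1-HIT  vc=[]
6: 0x8e (blk 8, set 0) → L1-HIT  vc=[]
7: 0x8e (blk 8, set 0) → L1-HIT  vc=[]
8: 0x84 (blk 8, set 0) → L1-HIT  vc=[]
9: 0x59 (blk 5, set 1) → MISS  vc=[17]
10: 0x99 (blk 9, set 1) → MISS  vc=[17, 5]
11: 0x5c (blk 5, set 1) → VC-HIT  vc=[17, 9]
12: 0x48 (blk 4, set 0) → MISS  vc=[17, 9, 8]
13: 0x8b (blk 8, set 0) → VC-HIT  vc=[17, 9, 4]
14: 0x47 (blk 4, set 0) → VC-HIT  vc=[17, 9, 8]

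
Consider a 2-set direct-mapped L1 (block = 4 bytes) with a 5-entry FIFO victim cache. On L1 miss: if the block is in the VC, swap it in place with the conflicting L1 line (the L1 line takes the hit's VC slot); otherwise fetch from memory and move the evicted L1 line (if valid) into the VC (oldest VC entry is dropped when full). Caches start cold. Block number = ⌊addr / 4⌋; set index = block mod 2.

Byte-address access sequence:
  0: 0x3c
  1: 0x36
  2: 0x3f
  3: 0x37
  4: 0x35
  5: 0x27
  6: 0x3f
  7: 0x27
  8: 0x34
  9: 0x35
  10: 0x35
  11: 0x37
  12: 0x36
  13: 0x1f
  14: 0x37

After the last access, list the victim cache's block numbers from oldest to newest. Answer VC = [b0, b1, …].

0: 0x3c (blk 15, set 1) → MISS  vc=[]
1: 0x36 (blk 13, set 1) → MISS  vc=[15]
2: 0x3f (blk 15, set 1) → VC-HIT  vc=[13]
3: 0x37 (blk 13, set 1) → VC-HIT  vc=[15]
4: 0x35 (blk 13, set 1) → L1-HIT  vc=[15]
5: 0x27 (blk 9, set 1) → MISS  vc=[15, 13]
6: 0x3f (blk 15, set 1) → VC-HIT  vc=[9, 13]
7: 0x27 (blk 9, set 1) → VC-HIT  vc=[15, 13]
8: 0x34 (blk 13, set 1) → VC-HIT  vc=[15, 9]
9: 0x35 (blk 13, set 1) → L1-HIT  vc=[15, 9]
10: 0x35 (blk 13, set 1) → L1-HIT  vc=[15, 9]
11: 0x37 (blk 13, set 1) → L1-HIT  vc=[15, 9]
12: 0x36 (blk 13, set 1) → L1-HIT  vc=[15, 9]
13: 0x1f (blk 7, set 1) → MISS  vc=[15, 9, 13]
14: 0x37 (blk 13, set 1) → VC-HIT  vc=[15, 9, 7]

VC = [15, 9, 7]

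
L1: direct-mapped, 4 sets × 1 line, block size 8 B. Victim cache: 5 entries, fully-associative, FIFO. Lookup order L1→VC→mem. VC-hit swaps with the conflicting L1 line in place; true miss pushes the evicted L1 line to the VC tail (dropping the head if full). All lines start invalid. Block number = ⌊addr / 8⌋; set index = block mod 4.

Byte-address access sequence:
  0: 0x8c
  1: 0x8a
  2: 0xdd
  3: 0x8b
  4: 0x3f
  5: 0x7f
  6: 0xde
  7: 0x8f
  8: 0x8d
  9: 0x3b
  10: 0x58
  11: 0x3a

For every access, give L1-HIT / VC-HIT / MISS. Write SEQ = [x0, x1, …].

  [0] addr=0x8c blk=17 s=1: MISS | VC []
  [1] addr=0x8a blk=17 s=1: L1-HIT | VC []
  [2] addr=0xdd blk=27 s=3: MISS | VC []
  [3] addr=0x8b blk=17 s=1: L1-HIT | VC []
  [4] addr=0x3f blk=7 s=3: MISS | VC [27]
  [5] addr=0x7f blk=15 s=3: MISS | VC [27, 7]
  [6] addr=0xde blk=27 s=3: VC-HIT | VC [15, 7]
  [7] addr=0x8f blk=17 s=1: L1-HIT | VC [15, 7]
  [8] addr=0x8d blk=17 s=1: L1-HIT | VC [15, 7]
  [9] addr=0x3b blk=7 s=3: VC-HIT | VC [15, 27]
  [10] addr=0x58 blk=11 s=3: MISS | VC [15, 27, 7]
  [11] addr=0x3a blk=7 s=3: VC-HIT | VC [15, 27, 11]

SEQ = [MISS, L1-HIT, MISS, L1-HIT, MISS, MISS, VC-HIT, L1-HIT, L1-HIT, VC-HIT, MISS, VC-HIT]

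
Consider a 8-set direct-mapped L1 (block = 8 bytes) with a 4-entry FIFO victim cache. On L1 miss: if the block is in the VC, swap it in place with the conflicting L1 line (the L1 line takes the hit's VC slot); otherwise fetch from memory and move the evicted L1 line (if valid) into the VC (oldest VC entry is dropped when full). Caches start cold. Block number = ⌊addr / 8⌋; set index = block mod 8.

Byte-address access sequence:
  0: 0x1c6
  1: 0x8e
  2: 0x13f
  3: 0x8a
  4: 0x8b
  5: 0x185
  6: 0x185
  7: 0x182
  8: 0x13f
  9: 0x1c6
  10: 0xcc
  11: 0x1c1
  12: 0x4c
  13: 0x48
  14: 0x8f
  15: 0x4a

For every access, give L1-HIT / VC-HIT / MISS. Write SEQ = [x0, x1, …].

SEQ = [MISS, MISS, MISS, L1-HIT, L1-HIT, MISS, L1-HIT, L1-HIT, L1-HIT, VC-HIT, MISS, L1-HIT, MISS, L1-HIT, VC-HIT, VC-HIT]

  [0] addr=0x1c6 blk=56 s=0: MISS | VC []
  [1] addr=0x8e blk=17 s=1: MISS | VC []
  [2] addr=0x13f blk=39 s=7: MISS | VC []
  [3] addr=0x8a blk=17 s=1: L1-HIT | VC []
  [4] addr=0x8b blk=17 s=1: L1-HIT | VC []
  [5] addr=0x185 blk=48 s=0: MISS | VC [56]
  [6] addr=0x185 blk=48 s=0: L1-HIT | VC [56]
  [7] addr=0x182 blk=48 s=0: L1-HIT | VC [56]
  [8] addr=0x13f blk=39 s=7: L1-HIT | VC [56]
  [9] addr=0x1c6 blk=56 s=0: VC-HIT | VC [48]
  [10] addr=0xcc blk=25 s=1: MISS | VC [48, 17]
  [11] addr=0x1c1 blk=56 s=0: L1-HIT | VC [48, 17]
  [12] addr=0x4c blk=9 s=1: MISS | VC [48, 17, 25]
  [13] addr=0x48 blk=9 s=1: L1-HIT | VC [48, 17, 25]
  [14] addr=0x8f blk=17 s=1: VC-HIT | VC [48, 9, 25]
  [15] addr=0x4a blk=9 s=1: VC-HIT | VC [48, 17, 25]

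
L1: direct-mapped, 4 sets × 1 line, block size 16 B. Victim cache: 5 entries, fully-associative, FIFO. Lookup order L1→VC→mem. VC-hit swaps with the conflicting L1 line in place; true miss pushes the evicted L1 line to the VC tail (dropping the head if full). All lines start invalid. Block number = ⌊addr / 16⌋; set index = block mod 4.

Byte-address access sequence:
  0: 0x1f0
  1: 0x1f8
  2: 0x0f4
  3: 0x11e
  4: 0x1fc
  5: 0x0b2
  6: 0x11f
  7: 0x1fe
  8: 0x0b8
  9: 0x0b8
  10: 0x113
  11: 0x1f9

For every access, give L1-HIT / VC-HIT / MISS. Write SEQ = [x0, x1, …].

SEQ = [MISS, L1-HIT, MISS, MISS, VC-HIT, MISS, L1-HIT, VC-HIT, VC-HIT, L1-HIT, L1-HIT, VC-HIT]

0: 0x1f0 (blk 31, set 3) → MISS  vc=[]
1: 0x1f8 (blk 31, set 3) → L1-HIT  vc=[]
2: 0xf4 (blk 15, set 3) → MISS  vc=[31]
3: 0x11e (blk 17, set 1) → MISS  vc=[31]
4: 0x1fc (blk 31, set 3) → VC-HIT  vc=[15]
5: 0xb2 (blk 11, set 3) → MISS  vc=[15, 31]
6: 0x11f (blk 17, set 1) → L1-HIT  vc=[15, 31]
7: 0x1fe (blk 31, set 3) → VC-HIT  vc=[15, 11]
8: 0xb8 (blk 11, set 3) → VC-HIT  vc=[15, 31]
9: 0xb8 (blk 11, set 3) → L1-HIT  vc=[15, 31]
10: 0x113 (blk 17, set 1) → L1-HIT  vc=[15, 31]
11: 0x1f9 (blk 31, set 3) → VC-HIT  vc=[15, 11]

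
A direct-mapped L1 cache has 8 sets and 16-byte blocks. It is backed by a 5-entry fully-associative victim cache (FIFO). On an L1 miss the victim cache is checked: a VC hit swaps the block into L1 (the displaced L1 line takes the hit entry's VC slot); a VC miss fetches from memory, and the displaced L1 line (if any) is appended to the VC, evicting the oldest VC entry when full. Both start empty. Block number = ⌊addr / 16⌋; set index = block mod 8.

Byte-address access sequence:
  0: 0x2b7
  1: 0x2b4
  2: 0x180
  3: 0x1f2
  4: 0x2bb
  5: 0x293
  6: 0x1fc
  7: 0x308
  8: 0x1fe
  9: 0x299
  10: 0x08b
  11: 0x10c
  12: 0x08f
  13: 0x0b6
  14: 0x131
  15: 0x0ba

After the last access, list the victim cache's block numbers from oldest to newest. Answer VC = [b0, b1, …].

0: 0x2b7 (blk 43, set 3) → MISS  vc=[]
1: 0x2b4 (blk 43, set 3) → L1-HIT  vc=[]
2: 0x180 (blk 24, set 0) → MISS  vc=[]
3: 0x1f2 (blk 31, set 7) → MISS  vc=[]
4: 0x2bb (blk 43, set 3) → L1-HIT  vc=[]
5: 0x293 (blk 41, set 1) → MISS  vc=[]
6: 0x1fc (blk 31, set 7) → L1-HIT  vc=[]
7: 0x308 (blk 48, set 0) → MISS  vc=[24]
8: 0x1fe (blk 31, set 7) → L1-HIT  vc=[24]
9: 0x299 (blk 41, set 1) → L1-HIT  vc=[24]
10: 0x8b (blk 8, set 0) → MISS  vc=[24, 48]
11: 0x10c (blk 16, set 0) → MISS  vc=[24, 48, 8]
12: 0x8f (blk 8, set 0) → VC-HIT  vc=[24, 48, 16]
13: 0xb6 (blk 11, set 3) → MISS  vc=[24, 48, 16, 43]
14: 0x131 (blk 19, set 3) → MISS  vc=[24, 48, 16, 43, 11]
15: 0xba (blk 11, set 3) → VC-HIT  vc=[24, 48, 16, 43, 19]

VC = [24, 48, 16, 43, 19]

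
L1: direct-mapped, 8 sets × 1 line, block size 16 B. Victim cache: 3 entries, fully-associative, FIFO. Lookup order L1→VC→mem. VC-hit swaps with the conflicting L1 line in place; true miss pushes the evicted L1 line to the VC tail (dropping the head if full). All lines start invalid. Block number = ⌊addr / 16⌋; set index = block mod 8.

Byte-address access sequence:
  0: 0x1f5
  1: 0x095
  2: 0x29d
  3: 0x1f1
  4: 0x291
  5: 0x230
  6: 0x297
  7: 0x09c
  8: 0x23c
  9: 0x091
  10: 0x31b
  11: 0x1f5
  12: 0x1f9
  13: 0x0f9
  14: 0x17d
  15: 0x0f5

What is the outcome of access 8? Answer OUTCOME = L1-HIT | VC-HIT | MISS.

#0 0x1f5→b31/s7 MISS; vc=[]
#1 0x95→b9/s1 MISS; vc=[]
#2 0x29d→b41/s1 MISS; vc=[9]
#3 0x1f1→b31/s7 L1-HIT; vc=[9]
#4 0x291→b41/s1 L1-HIT; vc=[9]
#5 0x230→b35/s3 MISS; vc=[9]
#6 0x297→b41/s1 L1-HIT; vc=[9]
#7 0x9c→b9/s1 VC-HIT; vc=[41]
#8 0x23c→b35/s3 L1-HIT; vc=[41]
#9 0x91→b9/s1 L1-HIT; vc=[41]
#10 0x31b→b49/s1 MISS; vc=[41,9]
#11 0x1f5→b31/s7 L1-HIT; vc=[41,9]
#12 0x1f9→b31/s7 L1-HIT; vc=[41,9]
#13 0xf9→b15/s7 MISS; vc=[41,9,31]
#14 0x17d→b23/s7 MISS; vc=[9,31,15]
#15 0xf5→b15/s7 VC-HIT; vc=[9,31,23]

OUTCOME = L1-HIT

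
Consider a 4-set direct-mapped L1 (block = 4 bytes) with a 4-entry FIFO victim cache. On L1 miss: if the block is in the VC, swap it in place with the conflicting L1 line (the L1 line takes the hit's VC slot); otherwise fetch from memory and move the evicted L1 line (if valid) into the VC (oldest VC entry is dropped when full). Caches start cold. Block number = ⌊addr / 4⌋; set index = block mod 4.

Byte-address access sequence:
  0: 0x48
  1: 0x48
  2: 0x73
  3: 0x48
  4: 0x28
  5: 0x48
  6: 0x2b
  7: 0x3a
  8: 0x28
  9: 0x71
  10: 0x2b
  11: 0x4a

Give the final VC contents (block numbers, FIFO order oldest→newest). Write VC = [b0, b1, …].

#0 0x48→b18/s2 MISS; vc=[]
#1 0x48→b18/s2 L1-HIT; vc=[]
#2 0x73→b28/s0 MISS; vc=[]
#3 0x48→b18/s2 L1-HIT; vc=[]
#4 0x28→b10/s2 MISS; vc=[18]
#5 0x48→b18/s2 VC-HIT; vc=[10]
#6 0x2b→b10/s2 VC-HIT; vc=[18]
#7 0x3a→b14/s2 MISS; vc=[18,10]
#8 0x28→b10/s2 VC-HIT; vc=[18,14]
#9 0x71→b28/s0 L1-HIT; vc=[18,14]
#10 0x2b→b10/s2 L1-HIT; vc=[18,14]
#11 0x4a→b18/s2 VC-HIT; vc=[10,14]

VC = [10, 14]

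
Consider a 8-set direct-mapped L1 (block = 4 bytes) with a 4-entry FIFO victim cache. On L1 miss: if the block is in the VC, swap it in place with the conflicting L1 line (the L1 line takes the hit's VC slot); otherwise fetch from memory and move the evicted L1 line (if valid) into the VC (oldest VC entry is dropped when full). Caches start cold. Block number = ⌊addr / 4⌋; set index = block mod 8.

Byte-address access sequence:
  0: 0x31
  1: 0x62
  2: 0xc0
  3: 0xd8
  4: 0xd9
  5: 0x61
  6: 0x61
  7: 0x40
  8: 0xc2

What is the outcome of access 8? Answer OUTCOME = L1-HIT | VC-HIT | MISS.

OUTCOME = VC-HIT

  [0] addr=0x31 blk=12 s=4: MISS | VC []
  [1] addr=0x62 blk=24 s=0: MISS | VC []
  [2] addr=0xc0 blk=48 s=0: MISS | VC [24]
  [3] addr=0xd8 blk=54 s=6: MISS | VC [24]
  [4] addr=0xd9 blk=54 s=6: L1-HIT | VC [24]
  [5] addr=0x61 blk=24 s=0: VC-HIT | VC [48]
  [6] addr=0x61 blk=24 s=0: L1-HIT | VC [48]
  [7] addr=0x40 blk=16 s=0: MISS | VC [48, 24]
  [8] addr=0xc2 blk=48 s=0: VC-HIT | VC [16, 24]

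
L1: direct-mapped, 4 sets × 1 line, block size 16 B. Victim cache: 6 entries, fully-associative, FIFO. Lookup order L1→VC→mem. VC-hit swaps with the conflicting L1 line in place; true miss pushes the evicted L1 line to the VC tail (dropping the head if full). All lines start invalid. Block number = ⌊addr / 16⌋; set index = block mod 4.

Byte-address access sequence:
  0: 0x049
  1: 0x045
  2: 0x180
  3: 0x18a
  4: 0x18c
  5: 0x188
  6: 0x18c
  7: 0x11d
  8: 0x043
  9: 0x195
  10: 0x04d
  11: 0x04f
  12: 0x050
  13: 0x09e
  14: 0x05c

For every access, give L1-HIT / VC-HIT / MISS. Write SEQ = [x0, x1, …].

#0 0x49→b4/s0 MISS; vc=[]
#1 0x45→b4/s0 L1-HIT; vc=[]
#2 0x180→b24/s0 MISS; vc=[4]
#3 0x18a→b24/s0 L1-HIT; vc=[4]
#4 0x18c→b24/s0 L1-HIT; vc=[4]
#5 0x188→b24/s0 L1-HIT; vc=[4]
#6 0x18c→b24/s0 L1-HIT; vc=[4]
#7 0x11d→b17/s1 MISS; vc=[4]
#8 0x43→b4/s0 VC-HIT; vc=[24]
#9 0x195→b25/s1 MISS; vc=[24,17]
#10 0x4d→b4/s0 L1-HIT; vc=[24,17]
#11 0x4f→b4/s0 L1-HIT; vc=[24,17]
#12 0x50→b5/s1 MISS; vc=[24,17,25]
#13 0x9e→b9/s1 MISS; vc=[24,17,25,5]
#14 0x5c→b5/s1 VC-HIT; vc=[24,17,25,9]

SEQ = [MISS, L1-HIT, MISS, L1-HIT, L1-HIT, L1-HIT, L1-HIT, MISS, VC-HIT, MISS, L1-HIT, L1-HIT, MISS, MISS, VC-HIT]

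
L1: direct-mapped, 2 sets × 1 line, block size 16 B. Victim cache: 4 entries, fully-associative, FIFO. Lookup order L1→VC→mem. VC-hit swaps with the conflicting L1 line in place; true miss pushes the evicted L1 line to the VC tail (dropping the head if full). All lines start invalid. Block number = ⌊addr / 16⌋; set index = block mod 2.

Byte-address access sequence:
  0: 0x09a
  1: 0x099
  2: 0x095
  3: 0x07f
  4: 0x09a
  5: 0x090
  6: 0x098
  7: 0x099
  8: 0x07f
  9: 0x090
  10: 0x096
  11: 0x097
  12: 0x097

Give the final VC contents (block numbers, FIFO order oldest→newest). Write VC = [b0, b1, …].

0: 0x9a (blk 9, set 1) → MISS  vc=[]
1: 0x99 (blk 9, set 1) → L1-HIT  vc=[]
2: 0x95 (blk 9, set 1) → L1-HIT  vc=[]
3: 0x7f (blk 7, set 1) → MISS  vc=[9]
4: 0x9a (blk 9, set 1) → VC-HIT  vc=[7]
5: 0x90 (blk 9, set 1) → L1-HIT  vc=[7]
6: 0x98 (blk 9, set 1) → L1-HIT  vc=[7]
7: 0x99 (blk 9, set 1) → L1-HIT  vc=[7]
8: 0x7f (blk 7, set 1) → VC-HIT  vc=[9]
9: 0x90 (blk 9, set 1) → VC-HIT  vc=[7]
10: 0x96 (blk 9, set 1) → L1-HIT  vc=[7]
11: 0x97 (blk 9, set 1) → L1-HIT  vc=[7]
12: 0x97 (blk 9, set 1) → L1-HIT  vc=[7]

VC = [7]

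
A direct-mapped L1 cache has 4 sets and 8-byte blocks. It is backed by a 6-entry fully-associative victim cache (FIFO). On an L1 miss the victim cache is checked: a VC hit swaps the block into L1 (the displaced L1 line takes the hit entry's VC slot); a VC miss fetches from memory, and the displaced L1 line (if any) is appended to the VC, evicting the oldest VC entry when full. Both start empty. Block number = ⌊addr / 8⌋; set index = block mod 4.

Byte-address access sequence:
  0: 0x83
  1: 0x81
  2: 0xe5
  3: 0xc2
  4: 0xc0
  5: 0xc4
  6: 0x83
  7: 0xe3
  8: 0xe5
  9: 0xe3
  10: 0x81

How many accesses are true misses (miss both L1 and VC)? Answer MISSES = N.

0: 0x83 (blk 16, set 0) → MISS  vc=[]
1: 0x81 (blk 16, set 0) → L1-HIT  vc=[]
2: 0xe5 (blk 28, set 0) → MISS  vc=[16]
3: 0xc2 (blk 24, set 0) → MISS  vc=[16, 28]
4: 0xc0 (blk 24, set 0) → L1-HIT  vc=[16, 28]
5: 0xc4 (blk 24, set 0) → L1-HIT  vc=[16, 28]
6: 0x83 (blk 16, set 0) → VC-HIT  vc=[24, 28]
7: 0xe3 (blk 28, set 0) → VC-HIT  vc=[24, 16]
8: 0xe5 (blk 28, set 0) → L1-HIT  vc=[24, 16]
9: 0xe3 (blk 28, set 0) → L1-HIT  vc=[24, 16]
10: 0x81 (blk 16, set 0) → VC-HIT  vc=[24, 28]

MISSES = 3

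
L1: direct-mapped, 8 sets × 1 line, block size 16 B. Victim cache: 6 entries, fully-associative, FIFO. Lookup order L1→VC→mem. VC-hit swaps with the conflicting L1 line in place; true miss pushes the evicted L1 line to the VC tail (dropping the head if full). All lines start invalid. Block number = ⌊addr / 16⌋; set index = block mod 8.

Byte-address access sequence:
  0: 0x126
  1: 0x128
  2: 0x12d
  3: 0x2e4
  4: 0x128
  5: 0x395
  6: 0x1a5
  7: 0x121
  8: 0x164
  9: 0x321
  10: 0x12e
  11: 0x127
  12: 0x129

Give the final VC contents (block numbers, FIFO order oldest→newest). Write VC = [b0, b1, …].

0: 0x126 (blk 18, set 2) → MISS  vc=[]
1: 0x128 (blk 18, set 2) → L1-HIT  vc=[]
2: 0x12d (blk 18, set 2) → L1-HIT  vc=[]
3: 0x2e4 (blk 46, set 6) → MISS  vc=[]
4: 0x128 (blk 18, set 2) → L1-HIT  vc=[]
5: 0x395 (blk 57, set 1) → MISS  vc=[]
6: 0x1a5 (blk 26, set 2) → MISS  vc=[18]
7: 0x121 (blk 18, set 2) → VC-HIT  vc=[26]
8: 0x164 (blk 22, set 6) → MISS  vc=[26, 46]
9: 0x321 (blk 50, set 2) → MISS  vc=[26, 46, 18]
10: 0x12e (blk 18, set 2) → VC-HIT  vc=[26, 46, 50]
11: 0x127 (blk 18, set 2) → L1-HIT  vc=[26, 46, 50]
12: 0x129 (blk 18, set 2) → L1-HIT  vc=[26, 46, 50]

VC = [26, 46, 50]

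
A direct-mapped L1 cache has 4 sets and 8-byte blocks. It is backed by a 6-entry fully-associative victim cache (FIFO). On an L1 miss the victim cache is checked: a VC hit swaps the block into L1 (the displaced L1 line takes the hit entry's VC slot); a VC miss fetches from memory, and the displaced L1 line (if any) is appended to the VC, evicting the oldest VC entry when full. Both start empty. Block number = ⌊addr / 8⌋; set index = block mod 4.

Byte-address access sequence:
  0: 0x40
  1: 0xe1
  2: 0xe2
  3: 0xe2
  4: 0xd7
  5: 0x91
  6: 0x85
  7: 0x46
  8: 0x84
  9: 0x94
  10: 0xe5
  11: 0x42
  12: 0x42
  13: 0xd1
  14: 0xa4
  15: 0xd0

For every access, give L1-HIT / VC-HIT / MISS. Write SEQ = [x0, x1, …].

SEQ = [MISS, MISS, L1-HIT, L1-HIT, MISS, MISS, MISS, VC-HIT, VC-HIT, L1-HIT, VC-HIT, VC-HIT, L1-HIT, VC-HIT, MISS, L1-HIT]

0: 0x40 (blk 8, set 0) → MISS  vc=[]
1: 0xe1 (blk 28, set 0) → MISS  vc=[8]
2: 0xe2 (blk 28, set 0) → L1-HIT  vc=[8]
3: 0xe2 (blk 28, set 0) → L1-HIT  vc=[8]
4: 0xd7 (blk 26, set 2) → MISS  vc=[8]
5: 0x91 (blk 18, set 2) → MISS  vc=[8, 26]
6: 0x85 (blk 16, set 0) → MISS  vc=[8, 26, 28]
7: 0x46 (blk 8, set 0) → VC-HIT  vc=[16, 26, 28]
8: 0x84 (blk 16, set 0) → VC-HIT  vc=[8, 26, 28]
9: 0x94 (blk 18, set 2) → L1-HIT  vc=[8, 26, 28]
10: 0xe5 (blk 28, set 0) → VC-HIT  vc=[8, 26, 16]
11: 0x42 (blk 8, set 0) → VC-HIT  vc=[28, 26, 16]
12: 0x42 (blk 8, set 0) → L1-HIT  vc=[28, 26, 16]
13: 0xd1 (blk 26, set 2) → VC-HIT  vc=[28, 18, 16]
14: 0xa4 (blk 20, set 0) → MISS  vc=[28, 18, 16, 8]
15: 0xd0 (blk 26, set 2) → L1-HIT  vc=[28, 18, 16, 8]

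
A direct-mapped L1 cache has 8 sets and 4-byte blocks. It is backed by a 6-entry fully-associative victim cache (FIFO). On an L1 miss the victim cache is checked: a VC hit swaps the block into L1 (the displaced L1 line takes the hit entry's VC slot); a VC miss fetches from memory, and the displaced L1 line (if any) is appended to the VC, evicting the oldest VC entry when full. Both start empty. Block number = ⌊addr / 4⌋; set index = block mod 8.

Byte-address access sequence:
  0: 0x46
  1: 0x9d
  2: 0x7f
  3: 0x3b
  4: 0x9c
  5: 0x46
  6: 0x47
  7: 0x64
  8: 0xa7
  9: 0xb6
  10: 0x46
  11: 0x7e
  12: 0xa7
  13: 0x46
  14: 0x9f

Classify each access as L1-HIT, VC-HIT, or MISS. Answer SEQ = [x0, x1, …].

#0 0x46→b17/s1 MISS; vc=[]
#1 0x9d→b39/s7 MISS; vc=[]
#2 0x7f→b31/s7 MISS; vc=[39]
#3 0x3b→b14/s6 MISS; vc=[39]
#4 0x9c→b39/s7 VC-HIT; vc=[31]
#5 0x46→b17/s1 L1-HIT; vc=[31]
#6 0x47→b17/s1 L1-HIT; vc=[31]
#7 0x64→b25/s1 MISS; vc=[31,17]
#8 0xa7→b41/s1 MISS; vc=[31,17,25]
#9 0xb6→b45/s5 MISS; vc=[31,17,25]
#10 0x46→b17/s1 VC-HIT; vc=[31,41,25]
#11 0x7e→b31/s7 VC-HIT; vc=[39,41,25]
#12 0xa7→b41/s1 VC-HIT; vc=[39,17,25]
#13 0x46→b17/s1 VC-HIT; vc=[39,41,25]
#14 0x9f→b39/s7 VC-HIT; vc=[31,41,25]

SEQ = [MISS, MISS, MISS, MISS, VC-HIT, L1-HIT, L1-HIT, MISS, MISS, MISS, VC-HIT, VC-HIT, VC-HIT, VC-HIT, VC-HIT]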